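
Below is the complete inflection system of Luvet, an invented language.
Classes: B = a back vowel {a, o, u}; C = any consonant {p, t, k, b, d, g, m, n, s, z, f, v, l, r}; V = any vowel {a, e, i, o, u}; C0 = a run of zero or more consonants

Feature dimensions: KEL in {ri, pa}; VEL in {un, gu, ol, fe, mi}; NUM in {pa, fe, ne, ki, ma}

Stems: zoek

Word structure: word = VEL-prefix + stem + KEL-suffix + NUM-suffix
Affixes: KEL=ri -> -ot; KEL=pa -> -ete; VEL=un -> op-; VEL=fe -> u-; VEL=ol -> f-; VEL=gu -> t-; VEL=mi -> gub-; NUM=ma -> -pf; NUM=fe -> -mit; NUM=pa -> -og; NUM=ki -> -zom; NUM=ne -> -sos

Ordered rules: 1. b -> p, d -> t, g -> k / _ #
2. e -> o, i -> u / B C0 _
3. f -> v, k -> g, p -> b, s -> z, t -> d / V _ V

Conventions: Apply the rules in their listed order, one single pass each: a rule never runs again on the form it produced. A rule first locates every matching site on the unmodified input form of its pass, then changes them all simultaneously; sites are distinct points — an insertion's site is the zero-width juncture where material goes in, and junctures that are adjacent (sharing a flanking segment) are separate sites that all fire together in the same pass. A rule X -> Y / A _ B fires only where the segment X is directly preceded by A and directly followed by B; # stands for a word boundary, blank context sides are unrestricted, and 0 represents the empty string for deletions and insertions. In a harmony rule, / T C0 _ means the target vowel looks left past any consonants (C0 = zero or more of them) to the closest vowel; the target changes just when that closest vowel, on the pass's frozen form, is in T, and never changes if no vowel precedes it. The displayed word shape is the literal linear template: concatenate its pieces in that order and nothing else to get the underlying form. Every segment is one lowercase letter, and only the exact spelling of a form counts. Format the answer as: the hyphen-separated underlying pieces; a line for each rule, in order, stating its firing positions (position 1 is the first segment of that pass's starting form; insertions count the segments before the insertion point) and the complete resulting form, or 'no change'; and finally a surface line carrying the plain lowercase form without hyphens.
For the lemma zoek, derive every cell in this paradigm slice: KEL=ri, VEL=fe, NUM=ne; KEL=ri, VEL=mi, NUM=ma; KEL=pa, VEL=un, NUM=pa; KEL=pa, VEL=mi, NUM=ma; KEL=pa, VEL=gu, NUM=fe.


cell KEL=ri, VEL=fe, NUM=ne:
underlying: u-zoek-ot-sos
1. b -> p, d -> t, g -> k / _ #: no change
2. e -> o, i -> u / B C0 _: fires at position(s) 4: uzookotsos
3. f -> v, k -> g, p -> b, s -> z, t -> d / V _ V: fires at position(s) 5: uzoogotsos
surface: uzoogotsos

cell KEL=ri, VEL=mi, NUM=ma:
underlying: gub-zoek-ot-pf
1. b -> p, d -> t, g -> k / _ #: no change
2. e -> o, i -> u / B C0 _: fires at position(s) 6: gubzookotpf
3. f -> v, k -> g, p -> b, s -> z, t -> d / V _ V: fires at position(s) 7: gubzoogotpf
surface: gubzoogotpf

cell KEL=pa, VEL=un, NUM=pa:
underlying: op-zoek-ete-og
1. b -> p, d -> t, g -> k / _ #: fires at position(s) 11: opzoeketeok
2. e -> o, i -> u / B C0 _: fires at position(s) 5: opzooketeok
3. f -> v, k -> g, p -> b, s -> z, t -> d / V _ V: fires at position(s) 6, 8: opzoogedeok
surface: opzoogedeok

cell KEL=pa, VEL=mi, NUM=ma:
underlying: gub-zoek-ete-pf
1. b -> p, d -> t, g -> k / _ #: no change
2. e -> o, i -> u / B C0 _: fires at position(s) 6: gubzooketepf
3. f -> v, k -> g, p -> b, s -> z, t -> d / V _ V: fires at position(s) 7, 9: gubzoogedepf
surface: gubzoogedepf

cell KEL=pa, VEL=gu, NUM=fe:
underlying: t-zoek-ete-mit
1. b -> p, d -> t, g -> k / _ #: no change
2. e -> o, i -> u / B C0 _: fires at position(s) 4: tzooketemit
3. f -> v, k -> g, p -> b, s -> z, t -> d / V _ V: fires at position(s) 5, 7: tzoogedemit
surface: tzoogedemit


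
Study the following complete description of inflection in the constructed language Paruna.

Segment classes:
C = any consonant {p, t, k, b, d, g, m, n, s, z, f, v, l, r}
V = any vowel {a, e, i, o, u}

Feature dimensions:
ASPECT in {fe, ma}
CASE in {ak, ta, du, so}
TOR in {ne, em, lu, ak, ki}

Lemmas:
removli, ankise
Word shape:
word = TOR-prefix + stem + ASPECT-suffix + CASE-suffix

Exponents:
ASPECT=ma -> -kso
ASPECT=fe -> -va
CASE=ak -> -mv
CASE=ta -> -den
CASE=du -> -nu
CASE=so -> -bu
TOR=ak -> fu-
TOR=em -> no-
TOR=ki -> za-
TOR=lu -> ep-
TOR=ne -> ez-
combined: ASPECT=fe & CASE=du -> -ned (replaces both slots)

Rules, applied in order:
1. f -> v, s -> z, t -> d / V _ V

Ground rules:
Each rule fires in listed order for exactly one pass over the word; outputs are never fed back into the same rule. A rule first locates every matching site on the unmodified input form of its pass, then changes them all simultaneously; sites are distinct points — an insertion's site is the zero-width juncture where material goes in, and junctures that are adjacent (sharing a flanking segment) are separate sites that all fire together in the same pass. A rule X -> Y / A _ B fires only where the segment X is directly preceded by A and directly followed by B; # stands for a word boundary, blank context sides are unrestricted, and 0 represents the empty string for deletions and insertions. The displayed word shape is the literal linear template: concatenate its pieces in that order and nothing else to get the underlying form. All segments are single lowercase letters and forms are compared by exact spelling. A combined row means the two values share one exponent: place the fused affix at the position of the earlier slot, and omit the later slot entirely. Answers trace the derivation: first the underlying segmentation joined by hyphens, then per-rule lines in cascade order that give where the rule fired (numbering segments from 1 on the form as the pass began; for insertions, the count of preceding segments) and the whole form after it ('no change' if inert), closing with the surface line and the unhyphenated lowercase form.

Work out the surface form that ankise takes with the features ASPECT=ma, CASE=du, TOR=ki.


underlying: za-ankise-kso-nu
1. f -> v, s -> z, t -> d / V _ V: fires at position(s) 7: zaankizeksonu
surface: zaankizeksonu


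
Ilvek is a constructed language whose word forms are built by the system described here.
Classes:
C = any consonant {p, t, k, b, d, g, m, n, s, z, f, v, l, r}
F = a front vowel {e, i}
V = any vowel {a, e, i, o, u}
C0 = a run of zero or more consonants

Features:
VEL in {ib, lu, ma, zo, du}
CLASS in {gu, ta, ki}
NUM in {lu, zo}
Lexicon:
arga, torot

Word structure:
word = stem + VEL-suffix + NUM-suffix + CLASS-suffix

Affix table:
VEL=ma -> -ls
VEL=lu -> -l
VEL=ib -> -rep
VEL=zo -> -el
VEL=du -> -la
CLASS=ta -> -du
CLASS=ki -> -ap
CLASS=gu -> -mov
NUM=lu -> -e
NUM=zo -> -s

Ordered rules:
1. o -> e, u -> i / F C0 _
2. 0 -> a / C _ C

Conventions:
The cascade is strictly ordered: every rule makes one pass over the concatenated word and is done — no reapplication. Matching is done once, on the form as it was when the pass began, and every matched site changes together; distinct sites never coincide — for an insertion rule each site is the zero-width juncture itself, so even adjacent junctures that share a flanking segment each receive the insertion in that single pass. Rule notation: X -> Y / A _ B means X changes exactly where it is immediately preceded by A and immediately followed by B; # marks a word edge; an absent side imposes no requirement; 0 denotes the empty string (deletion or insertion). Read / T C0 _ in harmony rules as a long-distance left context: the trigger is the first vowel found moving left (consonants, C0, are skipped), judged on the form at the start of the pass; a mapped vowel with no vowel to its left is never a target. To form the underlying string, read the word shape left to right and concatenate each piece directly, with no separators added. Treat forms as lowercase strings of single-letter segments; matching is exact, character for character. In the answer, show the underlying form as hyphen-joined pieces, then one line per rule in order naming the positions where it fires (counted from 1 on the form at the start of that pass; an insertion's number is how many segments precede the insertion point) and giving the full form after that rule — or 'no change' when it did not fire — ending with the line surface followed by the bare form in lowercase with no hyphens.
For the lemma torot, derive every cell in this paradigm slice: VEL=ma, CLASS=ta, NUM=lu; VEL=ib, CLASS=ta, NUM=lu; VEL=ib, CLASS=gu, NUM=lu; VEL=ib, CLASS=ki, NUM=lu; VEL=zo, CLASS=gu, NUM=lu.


cell VEL=ma, CLASS=ta, NUM=lu:
underlying: torot-ls-e-du
1. o -> e, u -> i / F C0 _: fires at position(s) 10: torotlsedi
2. 0 -> a / C _ C: inserts after position(s) 5, 6: torotalasedi
surface: torotalasedi

cell VEL=ib, CLASS=ta, NUM=lu:
underlying: torot-rep-e-du
1. o -> e, u -> i / F C0 _: fires at position(s) 11: torotrepedi
2. 0 -> a / C _ C: inserts after position(s) 5: torotarepedi
surface: torotarepedi

cell VEL=ib, CLASS=gu, NUM=lu:
underlying: torot-rep-e-mov
1. o -> e, u -> i / F C0 _: fires at position(s) 11: torotrepemev
2. 0 -> a / C _ C: inserts after position(s) 5: torotarepemev
surface: torotarepemev

cell VEL=ib, CLASS=ki, NUM=lu:
underlying: torot-rep-e-ap
1. o -> e, u -> i / F C0 _: no change
2. 0 -> a / C _ C: inserts after position(s) 5: torotarepeap
surface: torotarepeap

cell VEL=zo, CLASS=gu, NUM=lu:
underlying: torot-el-e-mov
1. o -> e, u -> i / F C0 _: fires at position(s) 10: torotelemev
2. 0 -> a / C _ C: no change
surface: torotelemev


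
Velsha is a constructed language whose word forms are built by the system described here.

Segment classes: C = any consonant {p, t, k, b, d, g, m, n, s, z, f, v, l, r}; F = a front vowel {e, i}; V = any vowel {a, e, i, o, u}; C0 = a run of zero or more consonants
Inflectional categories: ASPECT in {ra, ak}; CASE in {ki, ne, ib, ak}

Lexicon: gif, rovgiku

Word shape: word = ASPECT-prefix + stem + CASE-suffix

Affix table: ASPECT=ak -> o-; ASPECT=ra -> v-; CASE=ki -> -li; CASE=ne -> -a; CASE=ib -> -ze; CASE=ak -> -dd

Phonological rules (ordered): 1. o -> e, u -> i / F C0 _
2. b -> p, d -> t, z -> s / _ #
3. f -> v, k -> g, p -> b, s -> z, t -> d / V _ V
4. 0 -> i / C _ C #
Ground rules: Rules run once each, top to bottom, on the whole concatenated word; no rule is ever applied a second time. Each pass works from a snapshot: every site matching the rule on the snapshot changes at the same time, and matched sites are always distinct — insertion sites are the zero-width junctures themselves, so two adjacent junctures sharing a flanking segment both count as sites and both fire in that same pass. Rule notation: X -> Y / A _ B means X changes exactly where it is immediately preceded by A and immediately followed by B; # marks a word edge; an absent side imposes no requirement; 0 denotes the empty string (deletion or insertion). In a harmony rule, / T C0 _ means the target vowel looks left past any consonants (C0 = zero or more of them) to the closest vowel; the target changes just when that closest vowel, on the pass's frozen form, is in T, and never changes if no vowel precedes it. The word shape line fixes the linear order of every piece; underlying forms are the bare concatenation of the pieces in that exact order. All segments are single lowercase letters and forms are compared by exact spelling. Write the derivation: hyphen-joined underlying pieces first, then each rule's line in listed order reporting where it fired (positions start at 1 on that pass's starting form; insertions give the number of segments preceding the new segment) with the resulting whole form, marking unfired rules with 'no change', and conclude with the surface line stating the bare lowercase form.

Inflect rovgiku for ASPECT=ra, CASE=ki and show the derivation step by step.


underlying: v-rovgiku-li
1. o -> e, u -> i / F C0 _: fires at position(s) 8: vrovgikili
2. b -> p, d -> t, z -> s / _ #: no change
3. f -> v, k -> g, p -> b, s -> z, t -> d / V _ V: fires at position(s) 7: vrovgigili
4. 0 -> i / C _ C #: no change
surface: vrovgigili


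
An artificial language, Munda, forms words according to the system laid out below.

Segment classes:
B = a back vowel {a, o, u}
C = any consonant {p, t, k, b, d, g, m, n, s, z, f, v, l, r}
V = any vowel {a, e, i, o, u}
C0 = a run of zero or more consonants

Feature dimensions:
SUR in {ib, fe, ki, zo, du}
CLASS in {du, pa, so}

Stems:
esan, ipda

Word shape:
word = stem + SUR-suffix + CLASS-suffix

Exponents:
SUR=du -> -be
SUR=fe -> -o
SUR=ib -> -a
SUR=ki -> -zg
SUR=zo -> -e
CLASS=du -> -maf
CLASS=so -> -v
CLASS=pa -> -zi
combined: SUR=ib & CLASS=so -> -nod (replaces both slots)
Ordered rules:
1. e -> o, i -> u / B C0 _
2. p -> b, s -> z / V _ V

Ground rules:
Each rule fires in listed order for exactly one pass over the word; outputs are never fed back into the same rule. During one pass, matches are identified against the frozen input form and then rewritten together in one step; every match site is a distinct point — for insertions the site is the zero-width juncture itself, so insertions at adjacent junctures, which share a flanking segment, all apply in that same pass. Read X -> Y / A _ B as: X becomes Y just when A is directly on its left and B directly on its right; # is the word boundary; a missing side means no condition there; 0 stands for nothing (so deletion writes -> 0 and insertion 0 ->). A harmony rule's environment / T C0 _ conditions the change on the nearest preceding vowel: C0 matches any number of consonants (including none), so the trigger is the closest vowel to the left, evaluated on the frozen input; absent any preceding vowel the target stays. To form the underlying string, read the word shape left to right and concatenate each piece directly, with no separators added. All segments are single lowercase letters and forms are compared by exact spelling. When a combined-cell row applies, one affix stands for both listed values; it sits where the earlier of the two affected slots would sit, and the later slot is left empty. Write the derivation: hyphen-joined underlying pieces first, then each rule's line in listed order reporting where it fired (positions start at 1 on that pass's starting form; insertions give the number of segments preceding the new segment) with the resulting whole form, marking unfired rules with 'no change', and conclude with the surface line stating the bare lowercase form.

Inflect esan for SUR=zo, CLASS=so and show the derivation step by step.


underlying: esan-e-v
1. e -> o, i -> u / B C0 _: fires at position(s) 5: esanov
2. p -> b, s -> z / V _ V: fires at position(s) 2: ezanov
surface: ezanov


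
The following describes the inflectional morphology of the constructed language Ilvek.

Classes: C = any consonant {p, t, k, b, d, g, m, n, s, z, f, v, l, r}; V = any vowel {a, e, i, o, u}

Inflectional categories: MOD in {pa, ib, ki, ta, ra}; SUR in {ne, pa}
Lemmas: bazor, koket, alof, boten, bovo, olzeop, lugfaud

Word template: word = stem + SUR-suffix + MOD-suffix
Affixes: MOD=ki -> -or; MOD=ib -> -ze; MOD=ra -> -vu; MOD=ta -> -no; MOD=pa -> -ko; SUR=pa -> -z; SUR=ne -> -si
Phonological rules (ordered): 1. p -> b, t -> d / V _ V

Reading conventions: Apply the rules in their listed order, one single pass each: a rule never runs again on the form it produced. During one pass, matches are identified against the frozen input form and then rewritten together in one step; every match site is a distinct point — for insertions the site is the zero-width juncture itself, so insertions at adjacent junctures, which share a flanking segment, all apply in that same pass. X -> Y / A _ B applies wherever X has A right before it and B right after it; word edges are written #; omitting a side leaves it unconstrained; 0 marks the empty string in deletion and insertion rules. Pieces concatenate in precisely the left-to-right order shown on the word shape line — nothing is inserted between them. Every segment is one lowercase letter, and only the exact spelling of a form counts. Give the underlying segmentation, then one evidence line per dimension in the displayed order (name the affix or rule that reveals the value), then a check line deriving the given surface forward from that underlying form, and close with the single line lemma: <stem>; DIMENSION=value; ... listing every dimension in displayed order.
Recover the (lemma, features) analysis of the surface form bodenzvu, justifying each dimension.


underlying: boten-z-vu
MOD=ra - signalled by the affix -vu
SUR=pa - signalled by the affix -z
check: botenzvu -> bodenzvu
lemma: boten; MOD=ra; SUR=pa


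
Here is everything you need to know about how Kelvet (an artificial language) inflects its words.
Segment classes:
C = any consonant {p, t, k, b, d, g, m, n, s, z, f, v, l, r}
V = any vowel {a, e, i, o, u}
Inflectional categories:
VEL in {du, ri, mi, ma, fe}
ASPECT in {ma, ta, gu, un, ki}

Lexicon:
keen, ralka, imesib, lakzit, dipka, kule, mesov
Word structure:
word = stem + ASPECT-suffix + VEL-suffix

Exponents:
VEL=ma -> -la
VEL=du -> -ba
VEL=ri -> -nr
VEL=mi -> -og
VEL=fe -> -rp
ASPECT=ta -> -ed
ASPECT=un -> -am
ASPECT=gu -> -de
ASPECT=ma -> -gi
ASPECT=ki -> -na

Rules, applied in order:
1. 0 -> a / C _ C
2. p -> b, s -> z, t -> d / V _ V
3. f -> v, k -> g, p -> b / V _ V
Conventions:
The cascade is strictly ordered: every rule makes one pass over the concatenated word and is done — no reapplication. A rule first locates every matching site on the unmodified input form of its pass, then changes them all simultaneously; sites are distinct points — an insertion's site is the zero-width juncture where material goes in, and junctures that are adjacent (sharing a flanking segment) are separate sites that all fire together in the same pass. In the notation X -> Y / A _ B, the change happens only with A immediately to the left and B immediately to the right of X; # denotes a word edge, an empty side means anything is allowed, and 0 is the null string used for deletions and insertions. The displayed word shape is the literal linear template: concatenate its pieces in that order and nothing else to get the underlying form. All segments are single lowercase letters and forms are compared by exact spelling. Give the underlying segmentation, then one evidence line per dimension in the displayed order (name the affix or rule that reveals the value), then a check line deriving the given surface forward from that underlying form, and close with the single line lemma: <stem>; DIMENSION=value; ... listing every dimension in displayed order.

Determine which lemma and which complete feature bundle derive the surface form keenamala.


underlying: keen-am-la
VEL=ma - signalled by the affix -la
ASPECT=un - signalled by the affix -am
check: keenamla -> keenamala -> keenamala -> keenamala
lemma: keen; VEL=ma; ASPECT=un


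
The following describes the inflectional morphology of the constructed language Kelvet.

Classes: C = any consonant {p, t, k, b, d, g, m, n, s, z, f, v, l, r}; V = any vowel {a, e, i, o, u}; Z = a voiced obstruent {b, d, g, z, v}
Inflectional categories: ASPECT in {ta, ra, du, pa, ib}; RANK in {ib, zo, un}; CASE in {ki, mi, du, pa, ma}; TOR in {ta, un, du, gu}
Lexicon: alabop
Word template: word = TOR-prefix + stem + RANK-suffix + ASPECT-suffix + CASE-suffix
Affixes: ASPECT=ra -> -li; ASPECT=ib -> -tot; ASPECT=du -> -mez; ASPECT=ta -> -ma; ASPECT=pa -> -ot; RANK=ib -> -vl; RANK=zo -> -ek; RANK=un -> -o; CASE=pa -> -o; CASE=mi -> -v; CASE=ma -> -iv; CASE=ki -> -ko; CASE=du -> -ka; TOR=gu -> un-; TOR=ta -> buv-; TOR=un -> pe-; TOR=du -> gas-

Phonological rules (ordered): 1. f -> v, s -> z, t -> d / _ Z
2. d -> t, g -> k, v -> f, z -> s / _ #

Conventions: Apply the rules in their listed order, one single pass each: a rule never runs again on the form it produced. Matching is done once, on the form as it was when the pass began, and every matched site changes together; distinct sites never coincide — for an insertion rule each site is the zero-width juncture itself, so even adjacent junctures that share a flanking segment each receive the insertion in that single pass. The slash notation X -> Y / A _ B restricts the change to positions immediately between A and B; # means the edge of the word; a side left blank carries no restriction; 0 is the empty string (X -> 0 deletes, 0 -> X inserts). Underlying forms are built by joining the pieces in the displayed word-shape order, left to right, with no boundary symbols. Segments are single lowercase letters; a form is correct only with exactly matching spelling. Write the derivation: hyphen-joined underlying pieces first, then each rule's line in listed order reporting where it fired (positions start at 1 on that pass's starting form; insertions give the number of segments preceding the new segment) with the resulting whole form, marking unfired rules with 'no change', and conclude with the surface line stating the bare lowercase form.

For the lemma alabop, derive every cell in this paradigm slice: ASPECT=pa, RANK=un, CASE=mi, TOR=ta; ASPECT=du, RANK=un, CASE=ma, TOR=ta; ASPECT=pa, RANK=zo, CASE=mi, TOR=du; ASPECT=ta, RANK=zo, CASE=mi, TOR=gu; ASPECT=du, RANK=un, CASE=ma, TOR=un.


cell ASPECT=pa, RANK=un, CASE=mi, TOR=ta:
underlying: buv-alabop-o-ot-v
1. f -> v, s -> z, t -> d / _ Z: fires at position(s) 12: buvalabopoodv
2. d -> t, g -> k, v -> f, z -> s / _ #: fires at position(s) 13: buvalabopoodf
surface: buvalabopoodf

cell ASPECT=du, RANK=un, CASE=ma, TOR=ta:
underlying: buv-alabop-o-mez-iv
1. f -> v, s -> z, t -> d / _ Z: no change
2. d -> t, g -> k, v -> f, z -> s / _ #: fires at position(s) 15: buvalabopomezif
surface: buvalabopomezif

cell ASPECT=pa, RANK=zo, CASE=mi, TOR=du:
underlying: gas-alabop-ek-ot-v
1. f -> v, s -> z, t -> d / _ Z: fires at position(s) 13: gasalabopekodv
2. d -> t, g -> k, v -> f, z -> s / _ #: fires at position(s) 14: gasalabopekodf
surface: gasalabopekodf

cell ASPECT=ta, RANK=zo, CASE=mi, TOR=gu:
underlying: un-alabop-ek-ma-v
1. f -> v, s -> z, t -> d / _ Z: no change
2. d -> t, g -> k, v -> f, z -> s / _ #: fires at position(s) 13: unalabopekmaf
surface: unalabopekmaf

cell ASPECT=du, RANK=un, CASE=ma, TOR=un:
underlying: pe-alabop-o-mez-iv
1. f -> v, s -> z, t -> d / _ Z: no change
2. d -> t, g -> k, v -> f, z -> s / _ #: fires at position(s) 14: pealabopomezif
surface: pealabopomezif


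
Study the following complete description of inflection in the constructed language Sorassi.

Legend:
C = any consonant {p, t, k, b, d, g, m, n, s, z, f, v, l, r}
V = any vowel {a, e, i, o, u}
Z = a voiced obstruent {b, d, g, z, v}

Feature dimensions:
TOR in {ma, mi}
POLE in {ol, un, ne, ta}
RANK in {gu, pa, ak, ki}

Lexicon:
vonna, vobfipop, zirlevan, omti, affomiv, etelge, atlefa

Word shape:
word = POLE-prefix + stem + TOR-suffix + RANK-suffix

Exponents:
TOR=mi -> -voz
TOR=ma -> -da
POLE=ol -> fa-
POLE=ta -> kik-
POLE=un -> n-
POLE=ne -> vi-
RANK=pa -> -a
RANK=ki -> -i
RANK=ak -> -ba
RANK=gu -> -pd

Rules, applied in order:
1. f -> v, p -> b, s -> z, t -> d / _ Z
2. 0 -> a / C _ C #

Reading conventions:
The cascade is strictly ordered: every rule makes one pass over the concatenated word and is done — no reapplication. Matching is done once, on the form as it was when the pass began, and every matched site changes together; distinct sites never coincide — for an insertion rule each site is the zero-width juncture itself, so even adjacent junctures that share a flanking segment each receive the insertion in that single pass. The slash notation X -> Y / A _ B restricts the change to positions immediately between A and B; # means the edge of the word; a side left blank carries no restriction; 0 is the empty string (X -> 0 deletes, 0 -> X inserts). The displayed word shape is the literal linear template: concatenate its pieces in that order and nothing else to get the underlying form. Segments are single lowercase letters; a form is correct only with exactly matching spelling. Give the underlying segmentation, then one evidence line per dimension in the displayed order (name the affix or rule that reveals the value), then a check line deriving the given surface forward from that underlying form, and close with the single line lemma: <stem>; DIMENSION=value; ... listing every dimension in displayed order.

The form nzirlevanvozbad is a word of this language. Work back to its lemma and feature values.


underlying: n-zirlevan-voz-pd
TOR=mi - signalled by the affix -voz
POLE=un - signalled by the affix n-
RANK=gu - signalled by the affix -pd
check: nzirlevanvozpd -> nzirlevanvozbd -> nzirlevanvozbad
lemma: zirlevan; TOR=mi; POLE=un; RANK=gu


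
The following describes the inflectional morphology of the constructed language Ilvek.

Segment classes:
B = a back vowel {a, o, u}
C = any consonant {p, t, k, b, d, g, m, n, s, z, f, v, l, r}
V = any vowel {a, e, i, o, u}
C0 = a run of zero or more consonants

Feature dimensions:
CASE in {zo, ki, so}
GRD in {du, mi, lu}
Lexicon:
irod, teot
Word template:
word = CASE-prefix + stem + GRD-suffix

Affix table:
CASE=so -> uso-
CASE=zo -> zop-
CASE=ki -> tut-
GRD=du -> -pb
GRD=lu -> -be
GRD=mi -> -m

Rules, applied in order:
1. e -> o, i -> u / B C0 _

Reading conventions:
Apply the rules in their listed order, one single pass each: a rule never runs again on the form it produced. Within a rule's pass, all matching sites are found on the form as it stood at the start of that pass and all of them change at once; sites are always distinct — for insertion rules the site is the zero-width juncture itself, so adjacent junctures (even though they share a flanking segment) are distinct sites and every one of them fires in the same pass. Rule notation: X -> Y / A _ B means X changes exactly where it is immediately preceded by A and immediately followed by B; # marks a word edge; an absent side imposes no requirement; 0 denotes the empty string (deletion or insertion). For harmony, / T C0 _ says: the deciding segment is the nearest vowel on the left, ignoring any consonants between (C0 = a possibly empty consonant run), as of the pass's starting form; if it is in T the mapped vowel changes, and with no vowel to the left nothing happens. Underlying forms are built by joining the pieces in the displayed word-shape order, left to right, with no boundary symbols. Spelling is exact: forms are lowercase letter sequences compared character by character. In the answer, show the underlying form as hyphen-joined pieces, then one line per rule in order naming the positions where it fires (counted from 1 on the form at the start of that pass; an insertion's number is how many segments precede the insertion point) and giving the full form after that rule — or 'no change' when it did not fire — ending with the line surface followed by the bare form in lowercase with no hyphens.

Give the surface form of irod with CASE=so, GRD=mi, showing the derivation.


underlying: uso-irod-m
1. e -> o, i -> u / B C0 _: fires at position(s) 4: usourodm
surface: usourodm


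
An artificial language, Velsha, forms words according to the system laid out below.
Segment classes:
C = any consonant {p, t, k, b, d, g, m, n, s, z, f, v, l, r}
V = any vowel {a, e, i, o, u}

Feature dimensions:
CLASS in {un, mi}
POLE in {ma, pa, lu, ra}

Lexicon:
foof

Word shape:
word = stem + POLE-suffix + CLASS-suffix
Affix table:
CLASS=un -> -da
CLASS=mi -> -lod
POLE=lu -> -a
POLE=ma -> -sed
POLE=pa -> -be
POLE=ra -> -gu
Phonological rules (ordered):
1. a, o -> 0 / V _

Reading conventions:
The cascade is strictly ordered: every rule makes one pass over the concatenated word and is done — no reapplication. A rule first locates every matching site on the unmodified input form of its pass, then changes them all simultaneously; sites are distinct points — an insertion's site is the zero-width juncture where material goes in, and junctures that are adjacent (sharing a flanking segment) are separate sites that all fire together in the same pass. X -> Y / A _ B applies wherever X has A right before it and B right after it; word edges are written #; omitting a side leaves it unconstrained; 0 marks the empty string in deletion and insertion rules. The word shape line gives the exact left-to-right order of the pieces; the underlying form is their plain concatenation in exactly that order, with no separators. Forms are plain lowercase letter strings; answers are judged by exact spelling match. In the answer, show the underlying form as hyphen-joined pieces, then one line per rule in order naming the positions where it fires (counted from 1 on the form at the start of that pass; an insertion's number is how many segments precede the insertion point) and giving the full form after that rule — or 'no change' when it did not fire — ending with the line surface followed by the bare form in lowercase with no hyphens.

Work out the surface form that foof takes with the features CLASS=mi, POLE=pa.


underlying: foof-be-lod
1. a, o -> 0 / V _: fires at position(s) 3: fofbelod
surface: fofbelod


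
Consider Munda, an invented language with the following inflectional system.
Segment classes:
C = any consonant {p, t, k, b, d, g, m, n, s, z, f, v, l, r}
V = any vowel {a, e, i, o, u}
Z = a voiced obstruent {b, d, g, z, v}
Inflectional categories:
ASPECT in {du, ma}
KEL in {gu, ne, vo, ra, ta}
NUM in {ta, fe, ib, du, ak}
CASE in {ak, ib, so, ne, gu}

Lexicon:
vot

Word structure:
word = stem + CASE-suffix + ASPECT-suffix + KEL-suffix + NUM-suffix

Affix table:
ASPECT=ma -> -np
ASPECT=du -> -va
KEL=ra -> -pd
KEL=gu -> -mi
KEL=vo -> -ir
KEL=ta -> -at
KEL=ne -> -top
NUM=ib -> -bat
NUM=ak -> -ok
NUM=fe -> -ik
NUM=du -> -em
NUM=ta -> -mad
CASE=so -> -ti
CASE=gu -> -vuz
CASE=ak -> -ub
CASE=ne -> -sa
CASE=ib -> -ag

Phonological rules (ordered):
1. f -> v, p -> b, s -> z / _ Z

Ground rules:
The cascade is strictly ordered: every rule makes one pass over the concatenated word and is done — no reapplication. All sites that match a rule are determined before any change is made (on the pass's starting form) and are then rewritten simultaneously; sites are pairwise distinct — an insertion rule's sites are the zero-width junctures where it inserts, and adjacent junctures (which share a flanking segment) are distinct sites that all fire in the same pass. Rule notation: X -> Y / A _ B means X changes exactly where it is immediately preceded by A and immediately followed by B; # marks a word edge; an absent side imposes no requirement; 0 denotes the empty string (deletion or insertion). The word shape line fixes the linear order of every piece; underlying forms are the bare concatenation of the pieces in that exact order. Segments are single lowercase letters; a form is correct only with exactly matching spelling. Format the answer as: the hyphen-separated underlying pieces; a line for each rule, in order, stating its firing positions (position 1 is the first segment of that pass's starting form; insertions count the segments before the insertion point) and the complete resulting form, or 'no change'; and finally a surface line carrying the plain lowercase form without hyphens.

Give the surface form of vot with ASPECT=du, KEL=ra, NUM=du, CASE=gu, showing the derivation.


underlying: vot-vuz-va-pd-em
1. f -> v, p -> b, s -> z / _ Z: fires at position(s) 9: votvuzvabdem
surface: votvuzvabdem


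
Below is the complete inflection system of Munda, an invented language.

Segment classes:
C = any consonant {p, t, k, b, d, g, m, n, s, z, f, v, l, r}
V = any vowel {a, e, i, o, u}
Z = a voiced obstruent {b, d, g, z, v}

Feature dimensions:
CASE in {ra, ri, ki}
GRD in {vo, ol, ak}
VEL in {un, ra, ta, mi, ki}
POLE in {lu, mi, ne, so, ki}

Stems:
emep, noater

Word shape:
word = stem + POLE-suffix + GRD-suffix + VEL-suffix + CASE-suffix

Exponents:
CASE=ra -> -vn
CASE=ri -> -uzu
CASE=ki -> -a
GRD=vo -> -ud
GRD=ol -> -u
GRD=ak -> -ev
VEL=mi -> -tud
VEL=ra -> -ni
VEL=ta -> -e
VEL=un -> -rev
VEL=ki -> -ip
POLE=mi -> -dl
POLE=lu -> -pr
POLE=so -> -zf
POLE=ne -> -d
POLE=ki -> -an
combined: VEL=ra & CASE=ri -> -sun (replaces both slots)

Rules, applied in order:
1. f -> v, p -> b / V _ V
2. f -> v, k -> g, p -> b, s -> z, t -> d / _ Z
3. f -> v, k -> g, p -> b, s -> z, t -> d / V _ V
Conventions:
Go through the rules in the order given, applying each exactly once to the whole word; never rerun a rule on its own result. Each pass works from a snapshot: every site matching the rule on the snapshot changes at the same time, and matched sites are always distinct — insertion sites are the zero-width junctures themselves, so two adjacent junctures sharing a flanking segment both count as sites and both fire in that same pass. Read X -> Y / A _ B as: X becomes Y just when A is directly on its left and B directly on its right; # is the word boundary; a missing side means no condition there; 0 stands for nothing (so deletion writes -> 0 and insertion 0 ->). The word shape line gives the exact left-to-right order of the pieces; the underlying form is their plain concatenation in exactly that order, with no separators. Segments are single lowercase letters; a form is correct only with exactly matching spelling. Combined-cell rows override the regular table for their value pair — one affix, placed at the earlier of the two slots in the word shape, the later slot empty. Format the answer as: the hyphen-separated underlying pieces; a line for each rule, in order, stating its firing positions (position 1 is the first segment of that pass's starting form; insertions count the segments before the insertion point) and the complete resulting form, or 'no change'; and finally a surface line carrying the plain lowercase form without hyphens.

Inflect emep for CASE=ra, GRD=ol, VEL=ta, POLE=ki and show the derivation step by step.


underlying: emep-an-u-e-vn
1. f -> v, p -> b / V _ V: fires at position(s) 4: emebanuevn
2. f -> v, k -> g, p -> b, s -> z, t -> d / _ Z: no change
3. f -> v, k -> g, p -> b, s -> z, t -> d / V _ V: no change
surface: emebanuevn


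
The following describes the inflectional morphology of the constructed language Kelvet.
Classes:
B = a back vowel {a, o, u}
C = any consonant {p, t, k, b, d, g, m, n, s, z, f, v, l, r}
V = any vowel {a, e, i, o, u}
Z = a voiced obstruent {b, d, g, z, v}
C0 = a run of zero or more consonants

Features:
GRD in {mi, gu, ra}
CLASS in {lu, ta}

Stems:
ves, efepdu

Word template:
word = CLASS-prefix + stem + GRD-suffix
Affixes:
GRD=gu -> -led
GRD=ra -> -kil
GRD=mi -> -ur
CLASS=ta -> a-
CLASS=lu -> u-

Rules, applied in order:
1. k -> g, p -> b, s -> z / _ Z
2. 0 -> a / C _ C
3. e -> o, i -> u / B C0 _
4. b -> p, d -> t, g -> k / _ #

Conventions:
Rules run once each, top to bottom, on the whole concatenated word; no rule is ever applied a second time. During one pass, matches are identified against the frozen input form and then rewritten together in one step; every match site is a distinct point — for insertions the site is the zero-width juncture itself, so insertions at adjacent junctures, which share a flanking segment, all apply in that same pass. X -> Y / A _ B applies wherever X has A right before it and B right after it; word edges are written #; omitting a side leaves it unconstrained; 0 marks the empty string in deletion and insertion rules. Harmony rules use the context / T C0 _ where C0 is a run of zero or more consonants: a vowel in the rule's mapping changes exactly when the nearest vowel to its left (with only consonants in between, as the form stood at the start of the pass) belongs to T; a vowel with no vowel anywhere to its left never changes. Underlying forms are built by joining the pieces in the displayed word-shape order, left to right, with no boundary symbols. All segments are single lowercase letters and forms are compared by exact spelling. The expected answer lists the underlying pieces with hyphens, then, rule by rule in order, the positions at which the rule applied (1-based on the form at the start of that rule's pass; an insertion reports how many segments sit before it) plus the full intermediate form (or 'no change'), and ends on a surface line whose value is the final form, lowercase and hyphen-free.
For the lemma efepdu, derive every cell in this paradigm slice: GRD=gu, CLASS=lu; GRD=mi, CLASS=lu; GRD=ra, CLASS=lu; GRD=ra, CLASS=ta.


cell GRD=gu, CLASS=lu:
underlying: u-efepdu-led
1. k -> g, p -> b, s -> z / _ Z: fires at position(s) 5: uefebduled
2. 0 -> a / C _ C: inserts after position(s) 5: uefebaduled
3. e -> o, i -> u / B C0 _: fires at position(s) 2, 10: uofebadulod
4. b -> p, d -> t, g -> k / _ #: fires at position(s) 11: uofebadulot
surface: uofebadulot

cell GRD=mi, CLASS=lu:
underlying: u-efepdu-ur
1. k -> g, p -> b, s -> z / _ Z: fires at position(s) 5: uefebduur
2. 0 -> a / C _ C: inserts after position(s) 5: uefebaduur
3. e -> o, i -> u / B C0 _: fires at position(s) 2: uofebaduur
4. b -> p, d -> t, g -> k / _ #: no change
surface: uofebaduur

cell GRD=ra, CLASS=lu:
underlying: u-efepdu-kil
1. k -> g, p -> b, s -> z / _ Z: fires at position(s) 5: uefebdukil
2. 0 -> a / C _ C: inserts after position(s) 5: uefebadukil
3. e -> o, i -> u / B C0 _: fires at position(s) 2, 10: uofebadukul
4. b -> p, d -> t, g -> k / _ #: no change
surface: uofebadukul

cell GRD=ra, CLASS=ta:
underlying: a-efepdu-kil
1. k -> g, p -> b, s -> z / _ Z: fires at position(s) 5: aefebdukil
2. 0 -> a / C _ C: inserts after position(s) 5: aefebadukil
3. e -> o, i -> u / B C0 _: fires at position(s) 2, 10: aofebadukul
4. b -> p, d -> t, g -> k / _ #: no change
surface: aofebadukul


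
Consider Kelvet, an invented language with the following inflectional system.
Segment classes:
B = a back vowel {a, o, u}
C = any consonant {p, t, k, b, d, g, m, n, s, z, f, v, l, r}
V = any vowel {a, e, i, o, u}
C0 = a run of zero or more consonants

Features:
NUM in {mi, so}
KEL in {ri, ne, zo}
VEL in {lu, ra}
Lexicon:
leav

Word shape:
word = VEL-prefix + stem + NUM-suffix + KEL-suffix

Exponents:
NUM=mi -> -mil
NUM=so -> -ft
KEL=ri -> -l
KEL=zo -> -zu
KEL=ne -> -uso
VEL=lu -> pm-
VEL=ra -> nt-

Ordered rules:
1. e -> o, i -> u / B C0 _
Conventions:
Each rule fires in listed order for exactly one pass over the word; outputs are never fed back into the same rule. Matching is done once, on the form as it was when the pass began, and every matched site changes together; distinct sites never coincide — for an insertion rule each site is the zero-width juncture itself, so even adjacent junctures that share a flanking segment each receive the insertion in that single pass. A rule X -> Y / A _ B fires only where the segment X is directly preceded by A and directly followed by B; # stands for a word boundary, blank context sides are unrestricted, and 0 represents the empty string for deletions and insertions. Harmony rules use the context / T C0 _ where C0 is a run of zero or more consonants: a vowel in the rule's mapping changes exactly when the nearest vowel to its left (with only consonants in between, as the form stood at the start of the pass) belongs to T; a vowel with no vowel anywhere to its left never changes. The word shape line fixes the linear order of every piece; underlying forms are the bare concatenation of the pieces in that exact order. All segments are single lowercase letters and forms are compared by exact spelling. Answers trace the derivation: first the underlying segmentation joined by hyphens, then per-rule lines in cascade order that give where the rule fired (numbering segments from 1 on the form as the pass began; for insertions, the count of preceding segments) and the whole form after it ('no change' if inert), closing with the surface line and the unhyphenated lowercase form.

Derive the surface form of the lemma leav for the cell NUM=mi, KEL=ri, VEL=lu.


underlying: pm-leav-mil-l
1. e -> o, i -> u / B C0 _: fires at position(s) 8: pmleavmull
surface: pmleavmull


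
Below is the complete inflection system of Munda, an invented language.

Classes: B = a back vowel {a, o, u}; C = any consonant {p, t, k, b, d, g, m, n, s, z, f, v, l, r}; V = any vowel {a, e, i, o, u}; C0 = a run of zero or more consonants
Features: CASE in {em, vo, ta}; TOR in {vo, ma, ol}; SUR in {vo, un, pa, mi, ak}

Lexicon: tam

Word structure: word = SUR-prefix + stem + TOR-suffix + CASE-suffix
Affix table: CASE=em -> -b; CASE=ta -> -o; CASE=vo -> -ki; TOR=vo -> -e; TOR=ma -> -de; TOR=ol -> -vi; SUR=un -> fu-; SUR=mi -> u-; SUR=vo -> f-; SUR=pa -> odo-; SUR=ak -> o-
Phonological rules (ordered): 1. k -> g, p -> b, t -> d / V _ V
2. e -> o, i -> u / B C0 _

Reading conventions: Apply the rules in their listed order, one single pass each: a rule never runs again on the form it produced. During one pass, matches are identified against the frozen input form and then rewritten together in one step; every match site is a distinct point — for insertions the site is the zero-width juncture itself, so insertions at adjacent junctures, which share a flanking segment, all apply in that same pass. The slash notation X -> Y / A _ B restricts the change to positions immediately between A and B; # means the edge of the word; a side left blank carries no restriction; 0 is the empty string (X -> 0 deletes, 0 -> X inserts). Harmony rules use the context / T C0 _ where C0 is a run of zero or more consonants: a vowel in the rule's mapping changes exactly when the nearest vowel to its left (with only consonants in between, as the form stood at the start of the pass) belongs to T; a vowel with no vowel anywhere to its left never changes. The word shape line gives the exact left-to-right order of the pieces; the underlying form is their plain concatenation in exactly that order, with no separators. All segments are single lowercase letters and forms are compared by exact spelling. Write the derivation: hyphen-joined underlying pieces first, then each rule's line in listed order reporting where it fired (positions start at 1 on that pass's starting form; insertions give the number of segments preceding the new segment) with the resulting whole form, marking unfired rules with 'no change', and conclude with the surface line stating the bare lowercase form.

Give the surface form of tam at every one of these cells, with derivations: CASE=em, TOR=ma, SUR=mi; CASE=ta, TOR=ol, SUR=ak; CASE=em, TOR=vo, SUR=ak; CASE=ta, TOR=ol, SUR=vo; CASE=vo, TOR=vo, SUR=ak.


cell CASE=em, TOR=ma, SUR=mi:
underlying: u-tam-de-b
1. k -> g, p -> b, t -> d / V _ V: fires at position(s) 2: udamdeb
2. e -> o, i -> u / B C0 _: fires at position(s) 6: udamdob
surface: udamdob

cell CASE=ta, TOR=ol, SUR=ak:
underlying: o-tam-vi-o
1. k -> g, p -> b, t -> d / V _ V: fires at position(s) 2: odamvio
2. e -> o, i -> u / B C0 _: fires at position(s) 6: odamvuo
surface: odamvuo

cell CASE=em, TOR=vo, SUR=ak:
underlying: o-tam-e-b
1. k -> g, p -> b, t -> d / V _ V: fires at position(s) 2: odameb
2. e -> o, i -> u / B C0 _: fires at position(s) 5: odamob
surface: odamob

cell CASE=ta, TOR=ol, SUR=vo:
underlying: f-tam-vi-o
1. k -> g, p -> b, t -> d / V _ V: no change
2. e -> o, i -> u / B C0 _: fires at position(s) 6: ftamvuo
surface: ftamvuo

cell CASE=vo, TOR=vo, SUR=ak:
underlying: o-tam-e-ki
1. k -> g, p -> b, t -> d / V _ V: fires at position(s) 2, 6: odamegi
2. e -> o, i -> u / B C0 _: fires at position(s) 5: odamogi
surface: odamogi
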